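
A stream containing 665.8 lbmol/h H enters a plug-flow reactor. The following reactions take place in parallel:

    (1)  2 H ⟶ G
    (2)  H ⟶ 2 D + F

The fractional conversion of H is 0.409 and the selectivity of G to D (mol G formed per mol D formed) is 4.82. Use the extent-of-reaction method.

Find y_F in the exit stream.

0.0238

Conversion of H: H consumed = 0.409 × 665.8 = 272.3 lbmol/h = 2ξ₁ + 1ξ₂.
Selectivity: 1ξ₁ / (2ξ₂) = 4.82 → ξ₁ = 9.64 ξ₂.
Substitute: (2·9.64 + 1) ξ₂ = 272.3 → ξ₂ = 13.43 lbmol/h, ξ₁ = 129.4 lbmol/h.
Outlet amounts (n = n₀ + Σ ν·ξ):
  H: 665.8 − 2(129.4) − 1(13.43) = 393.5
  G: 0 + 1(129.4) = 129.4
  D: 0 + 2(13.43) = 26.86
  F: 0 + 1(13.43) = 13.43
Total out = 563.2 lbmol/h; y_F = 13.43 / 563.2 = 0.02384.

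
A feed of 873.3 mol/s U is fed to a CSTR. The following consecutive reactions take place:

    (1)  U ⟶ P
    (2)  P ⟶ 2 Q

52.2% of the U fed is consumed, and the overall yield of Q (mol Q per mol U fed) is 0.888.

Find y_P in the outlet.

0.054

Conversion of U: U consumed = 1ξ₁ = 0.522 × 873.3 → ξ₁ = 455.9 mol/s.
Yield of Q: 2ξ₂ / 873.3 = 0.888 → ξ₂ = 387.7 mol/s.
Outlet amounts (n = n₀ + Σ ν·ξ):
  U: 873.3 − 1(455.9) = 417.4
  P: 0 + 1(455.9) − 1(387.7) = 68.12
  Q: 0 + 2(387.7) = 775.5
Total out = 1261 mol/s; y_P = 68.12 / 1261 = 0.05402.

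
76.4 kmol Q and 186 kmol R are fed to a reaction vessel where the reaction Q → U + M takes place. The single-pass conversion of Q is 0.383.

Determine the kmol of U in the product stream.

Q reacted = 0.383 × 76.4 = 29.26 kmol; ν_Q = −1, so ξ = 29.26/1 = 29.26 kmol.
Outlet amounts (n = n₀ + ν ξ):
  Q: 76.4 − 1(29.26) = 47.14
  U: 0 + 1(29.26) = 29.26
  M: 0 + 1(29.26) = 29.26
  R: 186 (inert)

29.3 kmol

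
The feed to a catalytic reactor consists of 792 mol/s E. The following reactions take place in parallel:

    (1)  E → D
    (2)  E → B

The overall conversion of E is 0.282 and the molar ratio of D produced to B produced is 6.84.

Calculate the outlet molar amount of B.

28.5 mol/s

Conversion of E: E consumed = 0.282 × 792 = 223.3 mol/s = 1ξ₁ + 1ξ₂.
Selectivity: 1ξ₁ / (1ξ₂) = 6.84 → ξ₁ = 6.84 ξ₂.
Substitute: (1·6.84 + 1) ξ₂ = 223.3 → ξ₂ = 28.49 mol/s, ξ₁ = 194.9 mol/s.
Outlet amounts (n = n₀ + Σ ν·ξ):
  E: 792 − 1(194.9) − 1(28.49) = 568.7
  D: 0 + 1(194.9) = 194.9
  B: 0 + 1(28.49) = 28.49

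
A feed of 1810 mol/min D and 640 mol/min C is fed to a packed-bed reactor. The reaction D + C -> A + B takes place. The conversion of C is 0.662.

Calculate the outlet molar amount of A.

424 mol/min

C reacted = 0.662 × 640 = 423.7 mol/min; ν_C = −1, so ξ = 423.7/1 = 423.7 mol/min.
Outlet amounts (n = n₀ + ν ξ):
  D: 1810 − 1(423.7) = 1386
  C: 640 − 1(423.7) = 216.3
  A: 0 + 1(423.7) = 423.7
  B: 0 + 1(423.7) = 423.7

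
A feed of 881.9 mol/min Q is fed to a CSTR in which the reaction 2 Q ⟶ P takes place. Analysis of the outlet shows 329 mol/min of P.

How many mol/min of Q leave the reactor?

For P: n = n₀ + 1ξ → 329 = 0 + 1ξ, giving ξ = 329 mol/min.
Outlet amounts (n = n₀ + ν ξ):
  Q: 881.9 − 2(329) = 223.9
  P: 0 + 1(329) = 329

224 mol/min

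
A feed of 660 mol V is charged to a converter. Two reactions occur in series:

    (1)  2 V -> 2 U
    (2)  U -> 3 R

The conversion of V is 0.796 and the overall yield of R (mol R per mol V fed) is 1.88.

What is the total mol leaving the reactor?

Conversion of V: V consumed = 2ξ₁ = 0.796 × 660 → ξ₁ = 262.7 mol.
Yield of R: 3ξ₂ / 660 = 1.88 → ξ₂ = 413.6 mol.
Outlet amounts (n = n₀ + Σ ν·ξ):
  V: 660 − 2(262.7) = 134.6
  U: 0 + 2(262.7) − 1(413.6) = 111.8
  R: 0 + 3(413.6) = 1241
Total out = 134.6 + 111.8 + 1241 = 1487 mol.

1490 mol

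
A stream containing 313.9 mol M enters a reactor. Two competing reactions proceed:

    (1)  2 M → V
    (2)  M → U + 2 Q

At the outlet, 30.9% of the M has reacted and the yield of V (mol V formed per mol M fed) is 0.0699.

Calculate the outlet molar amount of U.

53.1 mol

Yield of V: 1ξ₁ / 313.9 = 0.0699 → ξ₁ = 21.94 mol.
Conversion of M: 2ξ₁ + 1ξ₂ = 0.309 × 313.9 = 97 → ξ₂ = 53.11 mol.
Outlet amounts (n = n₀ + Σ ν·ξ):
  M: 313.9 − 2(21.94) − 1(53.11) = 216.9
  V: 0 + 1(21.94) = 21.94
  U: 0 + 1(53.11) = 53.11
  Q: 0 + 2(53.11) = 106.2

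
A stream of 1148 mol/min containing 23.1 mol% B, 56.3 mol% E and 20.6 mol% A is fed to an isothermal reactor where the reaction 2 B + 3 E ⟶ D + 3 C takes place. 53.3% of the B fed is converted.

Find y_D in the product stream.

B reacted = 0.533 × 265.2 = 141.3 mol/min; ν_B = −2, so ξ = 141.3/2 = 70.67 mol/min.
Outlet amounts (n = n₀ + ν ξ):
  B: 265.2 − 2(70.67) = 123.8
  E: 646.3 − 3(70.67) = 434.3
  D: 0 + 1(70.67) = 70.67
  C: 0 + 3(70.67) = 212
  A: 236.5 (inert)
Total out = 1077 mol/min; y_D = 70.67 / 1077 = 0.0656.

0.0656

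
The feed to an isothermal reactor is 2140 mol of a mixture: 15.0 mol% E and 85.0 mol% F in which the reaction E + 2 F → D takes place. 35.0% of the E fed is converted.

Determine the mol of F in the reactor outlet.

E reacted = 0.35 × 321 = 112.3 mol; ν_E = −1, so ξ = 112.3/1 = 112.3 mol.
Outlet amounts (n = n₀ + ν ξ):
  E: 321 − 1(112.3) = 208.7
  F: 1819 − 2(112.3) = 1594
  D: 0 + 1(112.3) = 112.3

1590 mol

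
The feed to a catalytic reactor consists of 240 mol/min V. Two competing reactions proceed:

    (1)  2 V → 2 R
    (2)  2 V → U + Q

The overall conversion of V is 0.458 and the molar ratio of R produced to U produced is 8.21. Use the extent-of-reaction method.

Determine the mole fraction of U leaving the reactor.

0.0449

Conversion of V: V consumed = 0.458 × 240 = 109.9 mol/min = 2ξ₁ + 2ξ₂.
Selectivity: 2ξ₁ / (1ξ₂) = 8.21 → ξ₁ = 4.105 ξ₂.
Substitute: (2·4.105 + 2) ξ₂ = 109.9 → ξ₂ = 10.77 mol/min, ξ₁ = 44.19 mol/min.
Outlet amounts (n = n₀ + Σ ν·ξ):
  V: 240 − 2(44.19) − 2(10.77) = 130.1
  R: 0 + 2(44.19) = 88.39
  U: 0 + 1(10.77) = 10.77
  Q: 0 + 1(10.77) = 10.77
Total out = 240 mol/min; y_U = 10.77 / 240 = 0.04486.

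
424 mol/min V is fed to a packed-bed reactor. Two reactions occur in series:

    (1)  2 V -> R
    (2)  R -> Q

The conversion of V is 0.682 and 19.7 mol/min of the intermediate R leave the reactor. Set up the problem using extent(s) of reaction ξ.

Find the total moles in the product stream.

279 mol/min

Conversion of V: V consumed = 2ξ₁ = 0.682 × 424 → ξ₁ = 144.6 mol/min.
R balance: n_R = 0 + 1ξ₁ − 1ξ₂ = 19.7 → ξ₂ = (1·144.6 − 19.7)/1 = 124.9 mol/min.
Outlet amounts (n = n₀ + Σ ν·ξ):
  V: 424 − 2(144.6) = 134.8
  R: 0 + 1(144.6) − 1(124.9) = 19.7
  Q: 0 + 1(124.9) = 124.9
Total out = 134.8 + 19.7 + 124.9 = 279.4 mol/min.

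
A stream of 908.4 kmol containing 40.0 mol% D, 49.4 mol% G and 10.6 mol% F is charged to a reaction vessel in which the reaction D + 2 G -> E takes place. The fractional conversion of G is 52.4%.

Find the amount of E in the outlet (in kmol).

G reacted = 0.524 × 448.7 = 235.1 kmol; ν_G = −2, so ξ = 235.1/2 = 117.6 kmol.
Outlet amounts (n = n₀ + ν ξ):
  D: 363.4 − 1(117.6) = 245.8
  G: 448.7 − 2(117.6) = 213.6
  E: 0 + 1(117.6) = 117.6
  F: 96.29 (inert)

118 kmol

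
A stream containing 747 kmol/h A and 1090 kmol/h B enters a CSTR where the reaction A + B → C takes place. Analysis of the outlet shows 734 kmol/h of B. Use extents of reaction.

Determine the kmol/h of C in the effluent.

For B: n = n₀ − 1ξ → 734 = 1090 − 1ξ, giving ξ = 356 kmol/h.
Outlet amounts (n = n₀ + ν ξ):
  A: 747 − 1(356) = 391
  B: 1090 − 1(356) = 734
  C: 0 + 1(356) = 356

356 kmol/h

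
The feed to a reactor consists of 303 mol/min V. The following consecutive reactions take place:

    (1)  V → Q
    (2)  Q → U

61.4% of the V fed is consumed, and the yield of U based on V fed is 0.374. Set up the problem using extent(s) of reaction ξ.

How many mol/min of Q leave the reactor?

72.7 mol/min

Conversion of V: V consumed = 1ξ₁ = 0.614 × 303 → ξ₁ = 186 mol/min.
Yield of U: 1ξ₂ / 303 = 0.374 → ξ₂ = 113.3 mol/min.
Outlet amounts (n = n₀ + Σ ν·ξ):
  V: 303 − 1(186) = 117
  Q: 0 + 1(186) − 1(113.3) = 72.72
  U: 0 + 1(113.3) = 113.3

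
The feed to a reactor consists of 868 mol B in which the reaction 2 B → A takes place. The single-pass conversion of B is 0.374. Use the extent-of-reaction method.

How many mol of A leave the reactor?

162 mol

B reacted = 0.374 × 868 = 324.6 mol; ν_B = −2, so ξ = 324.6/2 = 162.3 mol.
Outlet amounts (n = n₀ + ν ξ):
  B: 868 − 2(162.3) = 543.4
  A: 0 + 1(162.3) = 162.3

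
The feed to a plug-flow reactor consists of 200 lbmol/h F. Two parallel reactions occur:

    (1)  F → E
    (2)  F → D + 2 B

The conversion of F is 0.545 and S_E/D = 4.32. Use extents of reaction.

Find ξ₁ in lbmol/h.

Conversion of F: F consumed = 0.545 × 200 = 109 lbmol/h = 1ξ₁ + 1ξ₂.
Selectivity: 1ξ₁ / (1ξ₂) = 4.32 → ξ₁ = 4.32 ξ₂.
Substitute: (1·4.32 + 1) ξ₂ = 109 → ξ₂ = 20.49 lbmol/h, ξ₁ = 88.51 lbmol/h.
Outlet amounts (n = n₀ + Σ ν·ξ):
  F: 200 − 1(88.51) − 1(20.49) = 91
  E: 0 + 1(88.51) = 88.51
  D: 0 + 1(20.49) = 20.49
  B: 0 + 2(20.49) = 40.98

ξ₁ = 88.5 lbmol/h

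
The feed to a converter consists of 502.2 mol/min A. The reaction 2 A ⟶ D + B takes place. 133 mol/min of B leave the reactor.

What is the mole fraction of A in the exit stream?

0.47

For B: n = n₀ + 1ξ → 133 = 0 + 1ξ, giving ξ = 133 mol/min.
Outlet amounts (n = n₀ + ν ξ):
  A: 502.2 − 2(133) = 236.2
  D: 0 + 1(133) = 133
  B: 0 + 1(133) = 133
Total out = 502.2 mol/min; y_A = 236.2 / 502.2 = 0.4703.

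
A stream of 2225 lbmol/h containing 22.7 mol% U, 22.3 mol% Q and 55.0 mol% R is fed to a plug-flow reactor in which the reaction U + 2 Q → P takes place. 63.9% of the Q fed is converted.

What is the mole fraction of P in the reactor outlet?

Q reacted = 0.639 × 496.2 = 317.1 lbmol/h; ν_Q = −2, so ξ = 317.1/2 = 158.5 lbmol/h.
Outlet amounts (n = n₀ + ν ξ):
  U: 505.1 − 1(158.5) = 346.5
  Q: 496.2 − 2(158.5) = 179.1
  P: 0 + 1(158.5) = 158.5
  R: 1224 (inert)
Total out = 1908 lbmol/h; y_P = 158.5 / 1908 = 0.08309.

0.0831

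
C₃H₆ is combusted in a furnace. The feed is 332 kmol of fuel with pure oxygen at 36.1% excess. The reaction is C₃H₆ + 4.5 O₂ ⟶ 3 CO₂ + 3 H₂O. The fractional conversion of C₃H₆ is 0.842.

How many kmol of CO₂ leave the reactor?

839 kmol

Stoichiometric O₂ = 4.5 × 332 = 1494 kmol; O₂ fed = 1494 × 1.361 = 2033 kmol.
Fuel reacted = 0.842 × 332 → ξ = 279.5 kmol.
Outlet (n = n₀ + ν ξ):
  C₃H₆: 332 − 1(279.5) = 52.46
  O₂: 2033 − 4.5(279.5) = 775.4
  CO₂: 0 + 3(279.5) = 838.6
  H₂O: 0 + 3(279.5) = 838.6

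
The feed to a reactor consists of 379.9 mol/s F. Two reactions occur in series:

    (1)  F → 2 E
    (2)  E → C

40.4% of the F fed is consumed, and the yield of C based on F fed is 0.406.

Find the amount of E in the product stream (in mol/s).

Conversion of F: F consumed = 1ξ₁ = 0.404 × 379.9 → ξ₁ = 153.5 mol/s.
Yield of C: 1ξ₂ / 379.9 = 0.406 → ξ₂ = 154.2 mol/s.
Outlet amounts (n = n₀ + Σ ν·ξ):
  F: 379.9 − 1(153.5) = 226.4
  E: 0 + 2(153.5) − 1(154.2) = 152.7
  C: 0 + 1(154.2) = 154.2

153 mol/s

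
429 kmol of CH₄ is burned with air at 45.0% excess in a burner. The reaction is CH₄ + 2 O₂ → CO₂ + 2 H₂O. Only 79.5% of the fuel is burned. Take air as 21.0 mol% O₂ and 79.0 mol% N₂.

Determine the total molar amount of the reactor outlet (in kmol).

Stoichiometric O₂ = 2 × 429 = 858 kmol; O₂ fed = 858 × 1.450 = 1244 kmol.
N₂ fed = 1244 × 79/21 = 4680 kmol.
Fuel reacted = 0.795 × 429 → ξ = 341.1 kmol.
Outlet (n = n₀ + ν ξ):
  CH₄: 429 − 1(341.1) = 87.94
  O₂: 1244 − 2(341.1) = 562
  N₂: 4680 (inert)
  CO₂: 0 + 1(341.1) = 341.1
  H₂O: 0 + 2(341.1) = 682.1
Total out = 87.94 + 562 + 4680 + 341.1 + 682.1 = 6353 kmol.

6350 kmol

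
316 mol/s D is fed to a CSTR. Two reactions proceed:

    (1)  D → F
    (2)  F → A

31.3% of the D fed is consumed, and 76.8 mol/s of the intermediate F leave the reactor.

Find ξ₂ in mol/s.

ξ₂ = 22.1 mol/s

Conversion of D: D consumed = 1ξ₁ = 0.313 × 316 → ξ₁ = 98.91 mol/s.
F balance: n_F = 0 + 1ξ₁ − 1ξ₂ = 76.8 → ξ₂ = (1·98.91 − 76.8)/1 = 22.11 mol/s.
Outlet amounts (n = n₀ + Σ ν·ξ):
  D: 316 − 1(98.91) = 217.1
  F: 0 + 1(98.91) − 1(22.11) = 76.8
  A: 0 + 1(22.11) = 22.11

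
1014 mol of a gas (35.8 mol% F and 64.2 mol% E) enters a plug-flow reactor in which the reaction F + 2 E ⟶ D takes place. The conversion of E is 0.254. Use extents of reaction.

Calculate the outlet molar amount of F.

280 mol

E reacted = 0.254 × 651 = 165.4 mol; ν_E = −2, so ξ = 165.4/2 = 82.68 mol.
Outlet amounts (n = n₀ + ν ξ):
  F: 363 − 1(82.68) = 280.3
  E: 651 − 2(82.68) = 485.6
  D: 0 + 1(82.68) = 82.68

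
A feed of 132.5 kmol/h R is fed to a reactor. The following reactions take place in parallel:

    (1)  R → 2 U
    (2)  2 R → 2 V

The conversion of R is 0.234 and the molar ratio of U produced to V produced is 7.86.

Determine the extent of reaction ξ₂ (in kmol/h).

ξ₂ = 3.14 kmol/h

Conversion of R: R consumed = 0.234 × 132.5 = 31.01 kmol/h = 1ξ₁ + 2ξ₂.
Selectivity: 2ξ₁ / (2ξ₂) = 7.86 → ξ₁ = 7.86 ξ₂.
Substitute: (1·7.86 + 2) ξ₂ = 31.01 → ξ₂ = 3.145 kmol/h, ξ₁ = 24.72 kmol/h.
Outlet amounts (n = n₀ + Σ ν·ξ):
  R: 132.5 − 1(24.72) − 2(3.145) = 101.5
  U: 0 + 2(24.72) = 49.43
  V: 0 + 2(3.145) = 6.289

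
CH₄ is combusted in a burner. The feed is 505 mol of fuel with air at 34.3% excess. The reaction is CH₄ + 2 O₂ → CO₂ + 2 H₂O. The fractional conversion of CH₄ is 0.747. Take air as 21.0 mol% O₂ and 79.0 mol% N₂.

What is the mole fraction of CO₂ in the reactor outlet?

0.0542

Stoichiometric O₂ = 2 × 505 = 1010 mol; O₂ fed = 1010 × 1.343 = 1356 mol.
N₂ fed = 1356 × 79/21 = 5103 mol.
Fuel reacted = 0.747 × 505 → ξ = 377.2 mol.
Outlet (n = n₀ + ν ξ):
  CH₄: 505 − 1(377.2) = 127.8
  O₂: 1356 − 2(377.2) = 602
  N₂: 5103 (inert)
  CO₂: 0 + 1(377.2) = 377.2
  H₂O: 0 + 2(377.2) = 754.5
Total out = 6964 mol; y_CO₂ = 377.2 / 6964 = 0.05417.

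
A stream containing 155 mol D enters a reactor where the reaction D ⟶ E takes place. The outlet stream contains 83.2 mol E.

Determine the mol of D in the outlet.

For E: n = n₀ + 1ξ → 83.2 = 0 + 1ξ, giving ξ = 83.2 mol.
Outlet amounts (n = n₀ + ν ξ):
  D: 155 − 1(83.2) = 71.8
  E: 0 + 1(83.2) = 83.2

71.8 mol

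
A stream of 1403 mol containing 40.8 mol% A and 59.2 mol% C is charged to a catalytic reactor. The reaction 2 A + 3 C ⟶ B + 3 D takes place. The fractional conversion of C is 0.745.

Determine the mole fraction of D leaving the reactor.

0.517

C reacted = 0.745 × 830.6 = 618.8 mol; ν_C = −3, so ξ = 618.8/3 = 206.3 mol.
Outlet amounts (n = n₀ + ν ξ):
  A: 572.4 − 2(206.3) = 159.9
  C: 830.6 − 3(206.3) = 211.8
  B: 0 + 1(206.3) = 206.3
  D: 0 + 3(206.3) = 618.8
Total out = 1197 mol; y_D = 618.8 / 1197 = 0.5171.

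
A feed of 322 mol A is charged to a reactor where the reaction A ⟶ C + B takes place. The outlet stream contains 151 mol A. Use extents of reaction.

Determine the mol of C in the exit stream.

For A: n = n₀ − 1ξ → 151 = 322 − 1ξ, giving ξ = 171 mol.
Outlet amounts (n = n₀ + ν ξ):
  A: 322 − 1(171) = 151
  C: 0 + 1(171) = 171
  B: 0 + 1(171) = 171

171 mol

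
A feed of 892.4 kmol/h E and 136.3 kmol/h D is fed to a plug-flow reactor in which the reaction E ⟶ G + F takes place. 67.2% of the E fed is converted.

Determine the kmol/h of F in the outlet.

E reacted = 0.672 × 892.4 = 599.7 kmol/h; ν_E = −1, so ξ = 599.7/1 = 599.7 kmol/h.
Outlet amounts (n = n₀ + ν ξ):
  E: 892.4 − 1(599.7) = 292.7
  G: 0 + 1(599.7) = 599.7
  F: 0 + 1(599.7) = 599.7
  D: 136.3 (inert)

600 kmol/h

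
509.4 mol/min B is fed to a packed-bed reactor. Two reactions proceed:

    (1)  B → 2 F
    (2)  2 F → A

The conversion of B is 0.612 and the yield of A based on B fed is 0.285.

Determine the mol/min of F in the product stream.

333 mol/min

Conversion of B: B consumed = 1ξ₁ = 0.612 × 509.4 → ξ₁ = 311.8 mol/min.
Yield of A: 1ξ₂ / 509.4 = 0.285 → ξ₂ = 145.2 mol/min.
Outlet amounts (n = n₀ + Σ ν·ξ):
  B: 509.4 − 1(311.8) = 197.6
  F: 0 + 2(311.8) − 2(145.2) = 333.1
  A: 0 + 1(145.2) = 145.2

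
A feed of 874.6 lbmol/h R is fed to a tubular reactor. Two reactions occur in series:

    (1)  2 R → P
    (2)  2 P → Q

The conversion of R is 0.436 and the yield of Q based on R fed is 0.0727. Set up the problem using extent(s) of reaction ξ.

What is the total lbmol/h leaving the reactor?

620 lbmol/h

Conversion of R: R consumed = 2ξ₁ = 0.436 × 874.6 → ξ₁ = 190.7 lbmol/h.
Yield of Q: 1ξ₂ / 874.6 = 0.0727 → ξ₂ = 63.58 lbmol/h.
Outlet amounts (n = n₀ + Σ ν·ξ):
  R: 874.6 − 2(190.7) = 493.3
  P: 0 + 1(190.7) − 2(63.58) = 63.5
  Q: 0 + 1(63.58) = 63.58
Total out = 493.3 + 63.5 + 63.58 = 620.4 lbmol/h.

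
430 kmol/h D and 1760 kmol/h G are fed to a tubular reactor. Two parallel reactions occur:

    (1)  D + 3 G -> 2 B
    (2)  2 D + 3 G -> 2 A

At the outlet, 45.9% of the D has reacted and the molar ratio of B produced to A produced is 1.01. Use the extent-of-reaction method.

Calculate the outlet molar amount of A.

Conversion of D: D consumed = 0.459 × 430 = 197.4 kmol/h = 1ξ₁ + 2ξ₂.
Selectivity: 2ξ₁ / (2ξ₂) = 1.01 → ξ₁ = 1.01 ξ₂.
Substitute: (1·1.01 + 2) ξ₂ = 197.4 → ξ₂ = 65.57 kmol/h, ξ₁ = 66.23 kmol/h.
Outlet amounts (n = n₀ + Σ ν·ξ):
  D: 430 − 1(66.23) − 2(65.57) = 232.6
  G: 1760 − 3(66.23) − 3(65.57) = 1365
  B: 0 + 2(66.23) = 132.5
  A: 0 + 2(65.57) = 131.1

131 kmol/h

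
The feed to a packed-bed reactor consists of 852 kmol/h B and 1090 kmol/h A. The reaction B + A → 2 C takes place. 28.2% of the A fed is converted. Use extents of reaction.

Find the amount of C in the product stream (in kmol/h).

615 kmol/h

A reacted = 0.282 × 1090 = 307.4 kmol/h; ν_A = −1, so ξ = 307.4/1 = 307.4 kmol/h.
Outlet amounts (n = n₀ + ν ξ):
  B: 852 − 1(307.4) = 544.6
  A: 1090 − 1(307.4) = 782.6
  C: 0 + 2(307.4) = 614.8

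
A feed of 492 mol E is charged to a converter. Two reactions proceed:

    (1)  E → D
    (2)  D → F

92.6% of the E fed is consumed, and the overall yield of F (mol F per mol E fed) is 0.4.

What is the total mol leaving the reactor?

Conversion of E: E consumed = 1ξ₁ = 0.926 × 492 → ξ₁ = 455.6 mol.
Yield of F: 1ξ₂ / 492 = 0.4 → ξ₂ = 196.8 mol.
Outlet amounts (n = n₀ + Σ ν·ξ):
  E: 492 − 1(455.6) = 36.41
  D: 0 + 1(455.6) − 1(196.8) = 258.8
  F: 0 + 1(196.8) = 196.8
Total out = 36.41 + 258.8 + 196.8 = 492 mol.

492 mol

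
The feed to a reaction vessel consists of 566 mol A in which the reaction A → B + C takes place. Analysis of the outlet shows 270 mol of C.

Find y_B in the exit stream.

For C: n = n₀ + 1ξ → 270 = 0 + 1ξ, giving ξ = 270 mol.
Outlet amounts (n = n₀ + ν ξ):
  A: 566 − 1(270) = 296
  B: 0 + 1(270) = 270
  C: 0 + 1(270) = 270
Total out = 836 mol; y_B = 270 / 836 = 0.323.

0.323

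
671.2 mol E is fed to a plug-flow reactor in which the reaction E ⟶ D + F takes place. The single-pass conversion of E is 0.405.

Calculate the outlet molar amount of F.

272 mol

E reacted = 0.405 × 671.2 = 271.8 mol; ν_E = −1, so ξ = 271.8/1 = 271.8 mol.
Outlet amounts (n = n₀ + ν ξ):
  E: 671.2 − 1(271.8) = 399.4
  D: 0 + 1(271.8) = 271.8
  F: 0 + 1(271.8) = 271.8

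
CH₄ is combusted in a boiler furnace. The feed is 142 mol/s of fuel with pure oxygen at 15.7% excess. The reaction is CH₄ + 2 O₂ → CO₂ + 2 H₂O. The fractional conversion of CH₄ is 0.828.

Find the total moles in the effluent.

Stoichiometric O₂ = 2 × 142 = 284 mol/s; O₂ fed = 284 × 1.157 = 328.6 mol/s.
Fuel reacted = 0.828 × 142 → ξ = 117.6 mol/s.
Outlet (n = n₀ + ν ξ):
  CH₄: 142 − 1(117.6) = 24.42
  O₂: 328.6 − 2(117.6) = 93.44
  CO₂: 0 + 1(117.6) = 117.6
  H₂O: 0 + 2(117.6) = 235.2
Total out = 24.42 + 93.44 + 117.6 + 235.2 = 470.6 mol/s.

471 mol/s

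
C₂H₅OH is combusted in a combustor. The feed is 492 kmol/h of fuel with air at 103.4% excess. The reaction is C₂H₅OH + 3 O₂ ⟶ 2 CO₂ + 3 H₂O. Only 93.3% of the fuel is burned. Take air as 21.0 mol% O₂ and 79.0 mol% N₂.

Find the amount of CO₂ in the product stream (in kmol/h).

918 kmol/h

Stoichiometric O₂ = 3 × 492 = 1476 kmol/h; O₂ fed = 1476 × 2.034 = 3002 kmol/h.
N₂ fed = 3002 × 79/21 = 11290 kmol/h.
Fuel reacted = 0.933 × 492 → ξ = 459 kmol/h.
Outlet (n = n₀ + ν ξ):
  C₂H₅OH: 492 − 1(459) = 32.96
  O₂: 3002 − 3(459) = 1625
  N₂: 11290 (inert)
  CO₂: 0 + 2(459) = 918.1
  H₂O: 0 + 3(459) = 1377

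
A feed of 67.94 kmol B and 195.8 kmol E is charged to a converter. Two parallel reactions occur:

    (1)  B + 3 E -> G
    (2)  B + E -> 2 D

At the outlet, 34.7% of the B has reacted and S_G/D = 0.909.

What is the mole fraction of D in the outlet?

Conversion of B: B consumed = 0.347 × 67.94 = 23.58 kmol = 1ξ₁ + 1ξ₂.
Selectivity: 1ξ₁ / (2ξ₂) = 0.909 → ξ₁ = 1.818 ξ₂.
Substitute: (1·1.818 + 1) ξ₂ = 23.58 → ξ₂ = 8.366 kmol, ξ₁ = 15.21 kmol.
Outlet amounts (n = n₀ + Σ ν·ξ):
  B: 67.94 − 1(15.21) − 1(8.366) = 44.36
  E: 195.8 − 3(15.21) − 1(8.366) = 141.8
  G: 0 + 1(15.21) = 15.21
  D: 0 + 2(8.366) = 16.73
Total out = 218.1 kmol; y_D = 16.73 / 218.1 = 0.07671.

0.0767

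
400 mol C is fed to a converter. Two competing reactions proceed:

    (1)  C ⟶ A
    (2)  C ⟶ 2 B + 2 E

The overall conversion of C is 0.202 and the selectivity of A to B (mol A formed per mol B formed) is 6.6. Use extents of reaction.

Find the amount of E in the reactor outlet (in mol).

Conversion of C: C consumed = 0.202 × 400 = 80.8 mol = 1ξ₁ + 1ξ₂.
Selectivity: 1ξ₁ / (2ξ₂) = 6.6 → ξ₁ = 13.2 ξ₂.
Substitute: (1·13.2 + 1) ξ₂ = 80.8 → ξ₂ = 5.69 mol, ξ₁ = 75.11 mol.
Outlet amounts (n = n₀ + Σ ν·ξ):
  C: 400 − 1(75.11) − 1(5.69) = 319.2
  A: 0 + 1(75.11) = 75.11
  B: 0 + 2(5.69) = 11.38
  E: 0 + 2(5.69) = 11.38

11.4 mol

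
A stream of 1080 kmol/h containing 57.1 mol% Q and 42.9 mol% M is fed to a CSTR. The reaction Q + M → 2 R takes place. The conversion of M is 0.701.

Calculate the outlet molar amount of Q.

M reacted = 0.701 × 463.3 = 324.8 kmol/h; ν_M = −1, so ξ = 324.8/1 = 324.8 kmol/h.
Outlet amounts (n = n₀ + ν ξ):
  Q: 616.7 − 1(324.8) = 291.9
  M: 463.3 − 1(324.8) = 138.5
  R: 0 + 2(324.8) = 649.6

292 kmol/h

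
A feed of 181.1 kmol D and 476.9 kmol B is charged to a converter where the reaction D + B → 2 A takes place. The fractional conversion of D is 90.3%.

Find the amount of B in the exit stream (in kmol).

313 kmol

D reacted = 0.903 × 181.1 = 163.5 kmol; ν_D = −1, so ξ = 163.5/1 = 163.5 kmol.
Outlet amounts (n = n₀ + ν ξ):
  D: 181.1 − 1(163.5) = 17.57
  B: 476.9 − 1(163.5) = 313.4
  A: 0 + 2(163.5) = 327.1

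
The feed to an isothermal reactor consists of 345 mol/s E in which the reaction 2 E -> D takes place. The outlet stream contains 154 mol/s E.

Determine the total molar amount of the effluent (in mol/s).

For E: n = n₀ − 2ξ → 154 = 345 − 2ξ, giving ξ = 95.5 mol/s.
Outlet amounts (n = n₀ + ν ξ):
  E: 345 − 2(95.5) = 154
  D: 0 + 1(95.5) = 95.5
Total out = 154 + 95.5 = 249.5 mol/s.

250 mol/s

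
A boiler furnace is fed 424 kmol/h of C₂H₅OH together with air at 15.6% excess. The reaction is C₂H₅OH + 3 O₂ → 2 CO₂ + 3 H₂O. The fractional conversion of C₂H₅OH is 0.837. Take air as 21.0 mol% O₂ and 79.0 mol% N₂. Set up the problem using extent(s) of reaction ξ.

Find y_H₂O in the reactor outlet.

Stoichiometric O₂ = 3 × 424 = 1272 kmol/h; O₂ fed = 1272 × 1.156 = 1470 kmol/h.
N₂ fed = 1470 × 79/21 = 5532 kmol/h.
Fuel reacted = 0.837 × 424 → ξ = 354.9 kmol/h.
Outlet (n = n₀ + ν ξ):
  C₂H₅OH: 424 − 1(354.9) = 69.11
  O₂: 1470 − 3(354.9) = 405.8
  N₂: 5532 (inert)
  CO₂: 0 + 2(354.9) = 709.8
  H₂O: 0 + 3(354.9) = 1065
Total out = 7781 kmol/h; y_H₂O = 1065 / 7781 = 0.1368.

0.137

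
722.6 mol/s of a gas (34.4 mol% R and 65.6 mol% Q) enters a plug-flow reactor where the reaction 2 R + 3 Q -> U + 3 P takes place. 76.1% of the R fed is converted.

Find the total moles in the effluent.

628 mol/s

R reacted = 0.761 × 248.6 = 189.2 mol/s; ν_R = −2, so ξ = 189.2/2 = 94.58 mol/s.
Outlet amounts (n = n₀ + ν ξ):
  R: 248.6 − 2(94.58) = 59.41
  Q: 474 − 3(94.58) = 190.3
  U: 0 + 1(94.58) = 94.58
  P: 0 + 3(94.58) = 283.7
Total out = 59.41 + 190.3 + 94.58 + 283.7 = 628 mol/s.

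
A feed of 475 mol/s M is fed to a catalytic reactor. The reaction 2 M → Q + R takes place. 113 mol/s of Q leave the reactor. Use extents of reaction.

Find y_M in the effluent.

0.524

For Q: n = n₀ + 1ξ → 113 = 0 + 1ξ, giving ξ = 113 mol/s.
Outlet amounts (n = n₀ + ν ξ):
  M: 475 − 2(113) = 249
  Q: 0 + 1(113) = 113
  R: 0 + 1(113) = 113
Total out = 475 mol/s; y_M = 249 / 475 = 0.5242.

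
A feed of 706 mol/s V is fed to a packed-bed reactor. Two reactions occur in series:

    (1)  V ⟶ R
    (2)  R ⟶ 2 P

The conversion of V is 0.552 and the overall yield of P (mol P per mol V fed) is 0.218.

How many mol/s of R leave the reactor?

313 mol/s

Conversion of V: V consumed = 1ξ₁ = 0.552 × 706 → ξ₁ = 389.7 mol/s.
Yield of P: 2ξ₂ / 706 = 0.218 → ξ₂ = 76.95 mol/s.
Outlet amounts (n = n₀ + Σ ν·ξ):
  V: 706 − 1(389.7) = 316.3
  R: 0 + 1(389.7) − 1(76.95) = 312.8
  P: 0 + 2(76.95) = 153.9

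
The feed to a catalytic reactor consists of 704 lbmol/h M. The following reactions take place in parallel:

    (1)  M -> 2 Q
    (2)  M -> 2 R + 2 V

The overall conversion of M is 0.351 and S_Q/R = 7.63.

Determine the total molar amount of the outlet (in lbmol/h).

Conversion of M: M consumed = 0.351 × 704 = 247.1 lbmol/h = 1ξ₁ + 1ξ₂.
Selectivity: 2ξ₁ / (2ξ₂) = 7.63 → ξ₁ = 7.63 ξ₂.
Substitute: (1·7.63 + 1) ξ₂ = 247.1 → ξ₂ = 28.63 lbmol/h, ξ₁ = 218.5 lbmol/h.
Outlet amounts (n = n₀ + Σ ν·ξ):
  M: 704 − 1(218.5) − 1(28.63) = 456.9
  Q: 0 + 2(218.5) = 436.9
  R: 0 + 2(28.63) = 57.27
  V: 0 + 2(28.63) = 57.27
Total out = 456.9 + 436.9 + 57.27 + 57.27 = 1008 lbmol/h.

1010 lbmol/h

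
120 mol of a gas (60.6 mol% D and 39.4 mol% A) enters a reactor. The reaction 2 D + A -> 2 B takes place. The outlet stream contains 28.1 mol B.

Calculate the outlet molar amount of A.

33.2 mol

For B: n = n₀ + 2ξ → 28.1 = 0 + 2ξ, giving ξ = 14.05 mol.
Outlet amounts (n = n₀ + ν ξ):
  D: 72.72 − 2(14.05) = 44.62
  A: 47.28 − 1(14.05) = 33.23
  B: 0 + 2(14.05) = 28.1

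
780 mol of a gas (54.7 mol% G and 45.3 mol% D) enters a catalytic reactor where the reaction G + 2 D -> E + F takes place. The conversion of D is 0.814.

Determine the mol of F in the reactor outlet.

D reacted = 0.814 × 353.3 = 287.6 mol; ν_D = −2, so ξ = 287.6/2 = 143.8 mol.
Outlet amounts (n = n₀ + ν ξ):
  G: 426.7 − 1(143.8) = 282.9
  D: 353.3 − 2(143.8) = 65.72
  E: 0 + 1(143.8) = 143.8
  F: 0 + 1(143.8) = 143.8

144 mol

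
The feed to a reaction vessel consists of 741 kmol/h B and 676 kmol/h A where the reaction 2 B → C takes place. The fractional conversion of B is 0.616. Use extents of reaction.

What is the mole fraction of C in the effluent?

0.192

B reacted = 0.616 × 741 = 456.5 kmol/h; ν_B = −2, so ξ = 456.5/2 = 228.2 kmol/h.
Outlet amounts (n = n₀ + ν ξ):
  B: 741 − 2(228.2) = 284.5
  C: 0 + 1(228.2) = 228.2
  A: 676 (inert)
Total out = 1189 kmol/h; y_C = 228.2 / 1189 = 0.192.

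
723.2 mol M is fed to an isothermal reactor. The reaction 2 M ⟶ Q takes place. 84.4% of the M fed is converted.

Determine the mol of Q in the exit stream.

M reacted = 0.844 × 723.2 = 610.4 mol; ν_M = −2, so ξ = 610.4/2 = 305.2 mol.
Outlet amounts (n = n₀ + ν ξ):
  M: 723.2 − 2(305.2) = 112.8
  Q: 0 + 1(305.2) = 305.2

305 mol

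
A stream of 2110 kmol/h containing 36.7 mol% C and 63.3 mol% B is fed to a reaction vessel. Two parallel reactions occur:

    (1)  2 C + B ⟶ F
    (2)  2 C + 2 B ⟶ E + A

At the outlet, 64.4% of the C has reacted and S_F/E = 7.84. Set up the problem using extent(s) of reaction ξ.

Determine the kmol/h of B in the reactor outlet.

Conversion of C: C consumed = 0.644 × 774.4 = 498.7 kmol/h = 2ξ₁ + 2ξ₂.
Selectivity: 1ξ₁ / (1ξ₂) = 7.84 → ξ₁ = 7.84 ξ₂.
Substitute: (2·7.84 + 2) ξ₂ = 498.7 → ξ₂ = 28.21 kmol/h, ξ₁ = 221.1 kmol/h.
Outlet amounts (n = n₀ + Σ ν·ξ):
  C: 774.4 − 2(221.1) − 2(28.21) = 275.7
  B: 1336 − 1(221.1) − 2(28.21) = 1058
  F: 0 + 1(221.1) = 221.1
  E: 0 + 1(28.21) = 28.21
  A: 0 + 1(28.21) = 28.21

1060 kmol/h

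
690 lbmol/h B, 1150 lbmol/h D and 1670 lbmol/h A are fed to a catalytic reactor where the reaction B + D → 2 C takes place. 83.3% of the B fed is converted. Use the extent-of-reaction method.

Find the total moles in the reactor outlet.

B reacted = 0.833 × 690 = 574.8 lbmol/h; ν_B = −1, so ξ = 574.8/1 = 574.8 lbmol/h.
Outlet amounts (n = n₀ + ν ξ):
  B: 690 − 1(574.8) = 115.2
  D: 1150 − 1(574.8) = 575.2
  C: 0 + 2(574.8) = 1150
  A: 1670 (inert)
Total out = 115.2 + 575.2 + 1150 + 1670 = 3510 lbmol/h.

3510 lbmol/h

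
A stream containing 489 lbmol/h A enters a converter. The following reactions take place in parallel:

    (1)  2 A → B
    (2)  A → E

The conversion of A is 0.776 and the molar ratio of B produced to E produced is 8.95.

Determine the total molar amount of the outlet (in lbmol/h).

Conversion of A: A consumed = 0.776 × 489 = 379.5 lbmol/h = 2ξ₁ + 1ξ₂.
Selectivity: 1ξ₁ / (1ξ₂) = 8.95 → ξ₁ = 8.95 ξ₂.
Substitute: (2·8.95 + 1) ξ₂ = 379.5 → ξ₂ = 20.08 lbmol/h, ξ₁ = 179.7 lbmol/h.
Outlet amounts (n = n₀ + Σ ν·ξ):
  A: 489 − 2(179.7) − 1(20.08) = 109.5
  B: 0 + 1(179.7) = 179.7
  E: 0 + 1(20.08) = 20.08
Total out = 109.5 + 179.7 + 20.08 = 309.3 lbmol/h.

309 lbmol/h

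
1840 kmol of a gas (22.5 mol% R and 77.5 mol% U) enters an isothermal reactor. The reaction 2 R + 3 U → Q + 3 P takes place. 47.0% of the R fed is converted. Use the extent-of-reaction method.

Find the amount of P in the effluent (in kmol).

R reacted = 0.47 × 414 = 194.6 kmol; ν_R = −2, so ξ = 194.6/2 = 97.29 kmol.
Outlet amounts (n = n₀ + ν ξ):
  R: 414 − 2(97.29) = 219.4
  U: 1426 − 3(97.29) = 1134
  Q: 0 + 1(97.29) = 97.29
  P: 0 + 3(97.29) = 291.9

292 kmol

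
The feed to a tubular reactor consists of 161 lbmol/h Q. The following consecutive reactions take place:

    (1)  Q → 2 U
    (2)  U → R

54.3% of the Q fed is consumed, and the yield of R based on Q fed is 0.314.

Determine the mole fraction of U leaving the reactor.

Conversion of Q: Q consumed = 1ξ₁ = 0.543 × 161 → ξ₁ = 87.42 lbmol/h.
Yield of R: 1ξ₂ / 161 = 0.314 → ξ₂ = 50.55 lbmol/h.
Outlet amounts (n = n₀ + Σ ν·ξ):
  Q: 161 − 1(87.42) = 73.58
  U: 0 + 2(87.42) − 1(50.55) = 124.3
  R: 0 + 1(50.55) = 50.55
Total out = 248.4 lbmol/h; y_U = 124.3 / 248.4 = 0.5003.

0.5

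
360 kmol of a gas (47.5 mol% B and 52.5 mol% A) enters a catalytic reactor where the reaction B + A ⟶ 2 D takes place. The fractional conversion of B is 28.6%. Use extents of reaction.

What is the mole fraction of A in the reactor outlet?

B reacted = 0.286 × 171 = 48.91 kmol; ν_B = −1, so ξ = 48.91/1 = 48.91 kmol.
Outlet amounts (n = n₀ + ν ξ):
  B: 171 − 1(48.91) = 122.1
  A: 189 − 1(48.91) = 140.1
  D: 0 + 2(48.91) = 97.81
Total out = 360 kmol; y_A = 140.1 / 360 = 0.3891.

0.389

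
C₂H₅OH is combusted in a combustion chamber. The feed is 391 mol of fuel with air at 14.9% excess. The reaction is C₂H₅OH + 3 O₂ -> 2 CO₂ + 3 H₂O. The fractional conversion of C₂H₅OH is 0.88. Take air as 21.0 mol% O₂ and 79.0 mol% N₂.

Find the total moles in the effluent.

7150 mol

Stoichiometric O₂ = 3 × 391 = 1173 mol; O₂ fed = 1173 × 1.149 = 1348 mol.
N₂ fed = 1348 × 79/21 = 5070 mol.
Fuel reacted = 0.88 × 391 → ξ = 344.1 mol.
Outlet (n = n₀ + ν ξ):
  C₂H₅OH: 391 − 1(344.1) = 46.92
  O₂: 1348 − 3(344.1) = 315.5
  N₂: 5070 (inert)
  CO₂: 0 + 2(344.1) = 688.2
  H₂O: 0 + 3(344.1) = 1032
Total out = 46.92 + 315.5 + 5070 + 688.2 + 1032 = 7153 mol.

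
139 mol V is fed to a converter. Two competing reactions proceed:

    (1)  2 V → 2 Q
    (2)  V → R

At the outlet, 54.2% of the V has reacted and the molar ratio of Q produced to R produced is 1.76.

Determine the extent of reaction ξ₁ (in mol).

Conversion of V: V consumed = 0.542 × 139 = 75.34 mol = 2ξ₁ + 1ξ₂.
Selectivity: 2ξ₁ / (1ξ₂) = 1.76 → ξ₁ = 0.88 ξ₂.
Substitute: (2·0.88 + 1) ξ₂ = 75.34 → ξ₂ = 27.3 mol, ξ₁ = 24.02 mol.
Outlet amounts (n = n₀ + Σ ν·ξ):
  V: 139 − 2(24.02) − 1(27.3) = 63.66
  Q: 0 + 2(24.02) = 48.04
  R: 0 + 1(27.3) = 27.3

ξ₁ = 24 mol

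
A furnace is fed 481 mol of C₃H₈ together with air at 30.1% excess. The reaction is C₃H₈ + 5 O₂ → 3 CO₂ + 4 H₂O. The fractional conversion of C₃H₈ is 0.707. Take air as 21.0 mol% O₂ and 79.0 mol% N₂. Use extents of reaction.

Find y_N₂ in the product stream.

Stoichiometric O₂ = 5 × 481 = 2405 mol; O₂ fed = 2405 × 1.301 = 3129 mol.
N₂ fed = 3129 × 79/21 = 11770 mol.
Fuel reacted = 0.707 × 481 → ξ = 340.1 mol.
Outlet (n = n₀ + ν ξ):
  C₃H₈: 481 − 1(340.1) = 140.9
  O₂: 3129 − 5(340.1) = 1429
  N₂: 11770 (inert)
  CO₂: 0 + 3(340.1) = 1020
  H₂O: 0 + 4(340.1) = 1360
Total out = 15720 mol; y_N₂ = 11770 / 15720 = 0.7487.

0.749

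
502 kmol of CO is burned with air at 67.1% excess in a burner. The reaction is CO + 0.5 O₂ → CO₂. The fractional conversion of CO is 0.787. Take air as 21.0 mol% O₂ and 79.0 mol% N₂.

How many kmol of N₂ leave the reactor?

1580 kmol

Stoichiometric O₂ = 0.5 × 502 = 251 kmol; O₂ fed = 251 × 1.671 = 419.4 kmol.
N₂ fed = 419.4 × 79/21 = 1578 kmol.
Fuel reacted = 0.787 × 502 → ξ = 395.1 kmol.
Outlet (n = n₀ + ν ξ):
  CO: 502 − 1(395.1) = 106.9
  O₂: 419.4 − 0.5(395.1) = 221.9
  N₂: 1578 (inert)
  CO₂: 0 + 1(395.1) = 395.1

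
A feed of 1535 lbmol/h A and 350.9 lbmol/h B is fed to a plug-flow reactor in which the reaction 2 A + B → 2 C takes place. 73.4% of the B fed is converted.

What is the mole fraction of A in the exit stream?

B reacted = 0.734 × 350.9 = 257.6 lbmol/h; ν_B = −1, so ξ = 257.6/1 = 257.6 lbmol/h.
Outlet amounts (n = n₀ + ν ξ):
  A: 1535 − 2(257.6) = 1020
  B: 350.9 − 1(257.6) = 93.34
  C: 0 + 2(257.6) = 515.1
Total out = 1628 lbmol/h; y_A = 1020 / 1628 = 0.6263.

0.626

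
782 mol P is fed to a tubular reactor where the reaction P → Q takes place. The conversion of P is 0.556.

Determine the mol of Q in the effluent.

P reacted = 0.556 × 782 = 434.8 mol; ν_P = −1, so ξ = 434.8/1 = 434.8 mol.
Outlet amounts (n = n₀ + ν ξ):
  P: 782 − 1(434.8) = 347.2
  Q: 0 + 1(434.8) = 434.8

435 mol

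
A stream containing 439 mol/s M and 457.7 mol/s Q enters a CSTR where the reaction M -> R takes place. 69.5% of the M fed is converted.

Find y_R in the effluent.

M reacted = 0.695 × 439 = 305.1 mol/s; ν_M = −1, so ξ = 305.1/1 = 305.1 mol/s.
Outlet amounts (n = n₀ + ν ξ):
  M: 439 − 1(305.1) = 133.9
  R: 0 + 1(305.1) = 305.1
  Q: 457.7 (inert)
Total out = 896.7 mol/s; y_R = 305.1 / 896.7 = 0.3403.

0.34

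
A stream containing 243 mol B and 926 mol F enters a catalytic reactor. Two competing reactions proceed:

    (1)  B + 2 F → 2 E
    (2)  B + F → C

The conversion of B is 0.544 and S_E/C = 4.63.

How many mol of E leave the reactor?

185 mol

Conversion of B: B consumed = 0.544 × 243 = 132.2 mol = 1ξ₁ + 1ξ₂.
Selectivity: 2ξ₁ / (1ξ₂) = 4.63 → ξ₁ = 2.315 ξ₂.
Substitute: (1·2.315 + 1) ξ₂ = 132.2 → ξ₂ = 39.88 mol, ξ₁ = 92.32 mol.
Outlet amounts (n = n₀ + Σ ν·ξ):
  B: 243 − 1(92.32) − 1(39.88) = 110.8
  F: 926 − 2(92.32) − 1(39.88) = 701.5
  E: 0 + 2(92.32) = 184.6
  C: 0 + 1(39.88) = 39.88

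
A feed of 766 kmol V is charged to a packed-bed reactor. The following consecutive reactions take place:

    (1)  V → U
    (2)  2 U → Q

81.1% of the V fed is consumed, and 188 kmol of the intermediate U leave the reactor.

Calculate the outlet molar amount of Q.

217 kmol

Conversion of V: V consumed = 1ξ₁ = 0.811 × 766 → ξ₁ = 621.2 kmol.
U balance: n_U = 0 + 1ξ₁ − 2ξ₂ = 188 → ξ₂ = (1·621.2 − 188)/2 = 216.6 kmol.
Outlet amounts (n = n₀ + Σ ν·ξ):
  V: 766 − 1(621.2) = 144.8
  U: 0 + 1(621.2) − 2(216.6) = 188
  Q: 0 + 1(216.6) = 216.6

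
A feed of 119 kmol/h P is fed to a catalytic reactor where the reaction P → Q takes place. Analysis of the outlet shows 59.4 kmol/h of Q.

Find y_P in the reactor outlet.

For Q: n = n₀ + 1ξ → 59.4 = 0 + 1ξ, giving ξ = 59.4 kmol/h.
Outlet amounts (n = n₀ + ν ξ):
  P: 119 − 1(59.4) = 59.6
  Q: 0 + 1(59.4) = 59.4
Total out = 119 kmol/h; y_P = 59.6 / 119 = 0.5008.

0.501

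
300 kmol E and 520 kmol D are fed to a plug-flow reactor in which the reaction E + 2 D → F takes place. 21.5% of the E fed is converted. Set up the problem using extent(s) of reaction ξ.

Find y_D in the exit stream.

E reacted = 0.215 × 300 = 64.5 kmol; ν_E = −1, so ξ = 64.5/1 = 64.5 kmol.
Outlet amounts (n = n₀ + ν ξ):
  E: 300 − 1(64.5) = 235.5
  D: 520 − 2(64.5) = 391
  F: 0 + 1(64.5) = 64.5
Total out = 691 kmol; y_D = 391 / 691 = 0.5658.

0.566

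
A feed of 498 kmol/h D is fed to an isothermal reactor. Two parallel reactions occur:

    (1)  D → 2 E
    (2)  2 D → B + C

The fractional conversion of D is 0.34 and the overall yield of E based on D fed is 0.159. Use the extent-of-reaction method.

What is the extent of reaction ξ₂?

Yield of E: 2ξ₁ / 498 = 0.159 → ξ₁ = 39.59 kmol/h.
Conversion of D: 1ξ₁ + 2ξ₂ = 0.34 × 498 = 169.3 → ξ₂ = 64.86 kmol/h.
Outlet amounts (n = n₀ + Σ ν·ξ):
  D: 498 − 1(39.59) − 2(64.86) = 328.7
  E: 0 + 2(39.59) = 79.18
  B: 0 + 1(64.86) = 64.86
  C: 0 + 1(64.86) = 64.86

ξ₂ = 64.9 kmol/h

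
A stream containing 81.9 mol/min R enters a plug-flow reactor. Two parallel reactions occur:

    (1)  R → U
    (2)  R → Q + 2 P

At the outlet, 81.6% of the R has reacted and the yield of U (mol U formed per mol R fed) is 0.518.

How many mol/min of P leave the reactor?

Yield of U: 1ξ₁ / 81.9 = 0.518 → ξ₁ = 42.42 mol/min.
Conversion of R: 1ξ₁ + 1ξ₂ = 0.816 × 81.9 = 66.83 → ξ₂ = 24.41 mol/min.
Outlet amounts (n = n₀ + Σ ν·ξ):
  R: 81.9 − 1(42.42) − 1(24.41) = 15.07
  U: 0 + 1(42.42) = 42.42
  Q: 0 + 1(24.41) = 24.41
  P: 0 + 2(24.41) = 48.81

48.8 mol/min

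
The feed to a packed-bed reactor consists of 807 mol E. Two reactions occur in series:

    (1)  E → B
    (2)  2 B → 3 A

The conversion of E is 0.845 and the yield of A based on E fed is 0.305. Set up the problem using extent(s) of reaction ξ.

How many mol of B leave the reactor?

Conversion of E: E consumed = 1ξ₁ = 0.845 × 807 → ξ₁ = 681.9 mol.
Yield of A: 3ξ₂ / 807 = 0.305 → ξ₂ = 82.05 mol.
Outlet amounts (n = n₀ + Σ ν·ξ):
  E: 807 − 1(681.9) = 125.1
  B: 0 + 1(681.9) − 2(82.05) = 517.8
  A: 0 + 3(82.05) = 246.1

518 mol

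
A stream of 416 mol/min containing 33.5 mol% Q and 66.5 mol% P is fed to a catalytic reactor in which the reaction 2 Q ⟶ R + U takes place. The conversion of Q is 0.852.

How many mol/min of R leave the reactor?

Q reacted = 0.852 × 139.4 = 118.7 mol/min; ν_Q = −2, so ξ = 118.7/2 = 59.37 mol/min.
Outlet amounts (n = n₀ + ν ξ):
  Q: 139.4 − 2(59.37) = 20.63
  R: 0 + 1(59.37) = 59.37
  U: 0 + 1(59.37) = 59.37
  P: 276.6 (inert)

59.4 mol/min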